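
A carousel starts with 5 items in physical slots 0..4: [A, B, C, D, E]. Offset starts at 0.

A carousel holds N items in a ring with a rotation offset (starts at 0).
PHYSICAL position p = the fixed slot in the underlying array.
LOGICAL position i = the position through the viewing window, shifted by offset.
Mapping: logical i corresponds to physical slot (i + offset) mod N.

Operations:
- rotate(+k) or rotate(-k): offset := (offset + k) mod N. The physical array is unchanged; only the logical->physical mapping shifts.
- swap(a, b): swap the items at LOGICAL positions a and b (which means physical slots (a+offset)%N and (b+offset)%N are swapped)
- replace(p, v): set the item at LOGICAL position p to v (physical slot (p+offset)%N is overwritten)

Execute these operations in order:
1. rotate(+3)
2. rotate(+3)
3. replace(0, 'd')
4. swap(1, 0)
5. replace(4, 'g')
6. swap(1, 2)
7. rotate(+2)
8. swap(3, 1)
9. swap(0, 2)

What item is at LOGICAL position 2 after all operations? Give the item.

Answer: d

Derivation:
After op 1 (rotate(+3)): offset=3, physical=[A,B,C,D,E], logical=[D,E,A,B,C]
After op 2 (rotate(+3)): offset=1, physical=[A,B,C,D,E], logical=[B,C,D,E,A]
After op 3 (replace(0, 'd')): offset=1, physical=[A,d,C,D,E], logical=[d,C,D,E,A]
After op 4 (swap(1, 0)): offset=1, physical=[A,C,d,D,E], logical=[C,d,D,E,A]
After op 5 (replace(4, 'g')): offset=1, physical=[g,C,d,D,E], logical=[C,d,D,E,g]
After op 6 (swap(1, 2)): offset=1, physical=[g,C,D,d,E], logical=[C,D,d,E,g]
After op 7 (rotate(+2)): offset=3, physical=[g,C,D,d,E], logical=[d,E,g,C,D]
After op 8 (swap(3, 1)): offset=3, physical=[g,E,D,d,C], logical=[d,C,g,E,D]
After op 9 (swap(0, 2)): offset=3, physical=[d,E,D,g,C], logical=[g,C,d,E,D]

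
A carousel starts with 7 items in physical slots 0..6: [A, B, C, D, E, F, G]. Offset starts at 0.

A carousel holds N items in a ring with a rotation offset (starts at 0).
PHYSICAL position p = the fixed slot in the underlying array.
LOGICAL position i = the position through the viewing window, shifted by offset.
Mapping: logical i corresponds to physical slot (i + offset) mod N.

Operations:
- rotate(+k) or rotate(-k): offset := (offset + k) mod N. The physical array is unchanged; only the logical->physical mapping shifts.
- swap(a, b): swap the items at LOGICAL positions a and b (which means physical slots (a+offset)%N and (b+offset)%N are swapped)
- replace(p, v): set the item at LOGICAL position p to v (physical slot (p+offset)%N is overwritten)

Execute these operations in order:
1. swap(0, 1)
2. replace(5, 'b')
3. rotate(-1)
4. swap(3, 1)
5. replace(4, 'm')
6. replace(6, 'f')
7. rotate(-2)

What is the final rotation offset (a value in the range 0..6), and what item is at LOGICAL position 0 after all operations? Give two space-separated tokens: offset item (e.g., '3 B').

After op 1 (swap(0, 1)): offset=0, physical=[B,A,C,D,E,F,G], logical=[B,A,C,D,E,F,G]
After op 2 (replace(5, 'b')): offset=0, physical=[B,A,C,D,E,b,G], logical=[B,A,C,D,E,b,G]
After op 3 (rotate(-1)): offset=6, physical=[B,A,C,D,E,b,G], logical=[G,B,A,C,D,E,b]
After op 4 (swap(3, 1)): offset=6, physical=[C,A,B,D,E,b,G], logical=[G,C,A,B,D,E,b]
After op 5 (replace(4, 'm')): offset=6, physical=[C,A,B,m,E,b,G], logical=[G,C,A,B,m,E,b]
After op 6 (replace(6, 'f')): offset=6, physical=[C,A,B,m,E,f,G], logical=[G,C,A,B,m,E,f]
After op 7 (rotate(-2)): offset=4, physical=[C,A,B,m,E,f,G], logical=[E,f,G,C,A,B,m]

Answer: 4 E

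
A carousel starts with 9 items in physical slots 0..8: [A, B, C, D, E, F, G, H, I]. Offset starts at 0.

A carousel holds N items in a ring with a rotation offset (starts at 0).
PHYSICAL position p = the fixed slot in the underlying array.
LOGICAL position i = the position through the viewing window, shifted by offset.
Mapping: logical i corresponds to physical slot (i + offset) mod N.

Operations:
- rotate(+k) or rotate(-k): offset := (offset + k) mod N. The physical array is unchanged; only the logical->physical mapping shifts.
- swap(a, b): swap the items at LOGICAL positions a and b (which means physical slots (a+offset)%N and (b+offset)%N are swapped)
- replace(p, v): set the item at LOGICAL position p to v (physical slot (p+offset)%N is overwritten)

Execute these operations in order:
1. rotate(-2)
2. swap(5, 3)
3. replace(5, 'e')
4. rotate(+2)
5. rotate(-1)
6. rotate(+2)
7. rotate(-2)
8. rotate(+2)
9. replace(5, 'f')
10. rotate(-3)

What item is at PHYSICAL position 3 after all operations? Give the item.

Answer: e

Derivation:
After op 1 (rotate(-2)): offset=7, physical=[A,B,C,D,E,F,G,H,I], logical=[H,I,A,B,C,D,E,F,G]
After op 2 (swap(5, 3)): offset=7, physical=[A,D,C,B,E,F,G,H,I], logical=[H,I,A,D,C,B,E,F,G]
After op 3 (replace(5, 'e')): offset=7, physical=[A,D,C,e,E,F,G,H,I], logical=[H,I,A,D,C,e,E,F,G]
After op 4 (rotate(+2)): offset=0, physical=[A,D,C,e,E,F,G,H,I], logical=[A,D,C,e,E,F,G,H,I]
After op 5 (rotate(-1)): offset=8, physical=[A,D,C,e,E,F,G,H,I], logical=[I,A,D,C,e,E,F,G,H]
After op 6 (rotate(+2)): offset=1, physical=[A,D,C,e,E,F,G,H,I], logical=[D,C,e,E,F,G,H,I,A]
After op 7 (rotate(-2)): offset=8, physical=[A,D,C,e,E,F,G,H,I], logical=[I,A,D,C,e,E,F,G,H]
After op 8 (rotate(+2)): offset=1, physical=[A,D,C,e,E,F,G,H,I], logical=[D,C,e,E,F,G,H,I,A]
After op 9 (replace(5, 'f')): offset=1, physical=[A,D,C,e,E,F,f,H,I], logical=[D,C,e,E,F,f,H,I,A]
After op 10 (rotate(-3)): offset=7, physical=[A,D,C,e,E,F,f,H,I], logical=[H,I,A,D,C,e,E,F,f]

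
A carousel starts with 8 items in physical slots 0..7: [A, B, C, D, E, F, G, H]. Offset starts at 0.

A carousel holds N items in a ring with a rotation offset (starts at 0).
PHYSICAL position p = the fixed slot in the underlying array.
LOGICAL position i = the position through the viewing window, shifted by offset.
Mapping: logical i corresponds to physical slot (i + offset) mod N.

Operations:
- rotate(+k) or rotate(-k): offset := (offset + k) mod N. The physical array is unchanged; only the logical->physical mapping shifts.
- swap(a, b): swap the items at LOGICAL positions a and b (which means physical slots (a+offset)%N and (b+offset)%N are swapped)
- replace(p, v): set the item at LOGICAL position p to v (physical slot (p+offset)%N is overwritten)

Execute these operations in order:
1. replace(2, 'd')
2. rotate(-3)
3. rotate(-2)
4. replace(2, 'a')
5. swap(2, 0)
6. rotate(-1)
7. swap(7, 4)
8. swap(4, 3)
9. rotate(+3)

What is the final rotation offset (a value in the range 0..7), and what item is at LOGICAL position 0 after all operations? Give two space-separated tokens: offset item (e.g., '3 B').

After op 1 (replace(2, 'd')): offset=0, physical=[A,B,d,D,E,F,G,H], logical=[A,B,d,D,E,F,G,H]
After op 2 (rotate(-3)): offset=5, physical=[A,B,d,D,E,F,G,H], logical=[F,G,H,A,B,d,D,E]
After op 3 (rotate(-2)): offset=3, physical=[A,B,d,D,E,F,G,H], logical=[D,E,F,G,H,A,B,d]
After op 4 (replace(2, 'a')): offset=3, physical=[A,B,d,D,E,a,G,H], logical=[D,E,a,G,H,A,B,d]
After op 5 (swap(2, 0)): offset=3, physical=[A,B,d,a,E,D,G,H], logical=[a,E,D,G,H,A,B,d]
After op 6 (rotate(-1)): offset=2, physical=[A,B,d,a,E,D,G,H], logical=[d,a,E,D,G,H,A,B]
After op 7 (swap(7, 4)): offset=2, physical=[A,G,d,a,E,D,B,H], logical=[d,a,E,D,B,H,A,G]
After op 8 (swap(4, 3)): offset=2, physical=[A,G,d,a,E,B,D,H], logical=[d,a,E,B,D,H,A,G]
After op 9 (rotate(+3)): offset=5, physical=[A,G,d,a,E,B,D,H], logical=[B,D,H,A,G,d,a,E]

Answer: 5 B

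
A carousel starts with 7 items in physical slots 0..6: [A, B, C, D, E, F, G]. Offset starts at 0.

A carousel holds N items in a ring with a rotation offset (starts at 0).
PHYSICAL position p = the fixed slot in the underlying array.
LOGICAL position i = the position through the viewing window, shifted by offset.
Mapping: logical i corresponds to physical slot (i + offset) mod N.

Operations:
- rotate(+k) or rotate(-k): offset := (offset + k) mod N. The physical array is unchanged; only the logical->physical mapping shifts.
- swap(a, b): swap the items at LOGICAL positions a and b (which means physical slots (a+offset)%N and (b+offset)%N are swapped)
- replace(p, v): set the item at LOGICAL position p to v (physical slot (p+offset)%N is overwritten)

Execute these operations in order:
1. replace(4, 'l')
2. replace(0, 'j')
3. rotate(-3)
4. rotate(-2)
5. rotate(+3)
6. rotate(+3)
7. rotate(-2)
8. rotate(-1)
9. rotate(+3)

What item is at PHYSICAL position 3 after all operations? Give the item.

Answer: D

Derivation:
After op 1 (replace(4, 'l')): offset=0, physical=[A,B,C,D,l,F,G], logical=[A,B,C,D,l,F,G]
After op 2 (replace(0, 'j')): offset=0, physical=[j,B,C,D,l,F,G], logical=[j,B,C,D,l,F,G]
After op 3 (rotate(-3)): offset=4, physical=[j,B,C,D,l,F,G], logical=[l,F,G,j,B,C,D]
After op 4 (rotate(-2)): offset=2, physical=[j,B,C,D,l,F,G], logical=[C,D,l,F,G,j,B]
After op 5 (rotate(+3)): offset=5, physical=[j,B,C,D,l,F,G], logical=[F,G,j,B,C,D,l]
After op 6 (rotate(+3)): offset=1, physical=[j,B,C,D,l,F,G], logical=[B,C,D,l,F,G,j]
After op 7 (rotate(-2)): offset=6, physical=[j,B,C,D,l,F,G], logical=[G,j,B,C,D,l,F]
After op 8 (rotate(-1)): offset=5, physical=[j,B,C,D,l,F,G], logical=[F,G,j,B,C,D,l]
After op 9 (rotate(+3)): offset=1, physical=[j,B,C,D,l,F,G], logical=[B,C,D,l,F,G,j]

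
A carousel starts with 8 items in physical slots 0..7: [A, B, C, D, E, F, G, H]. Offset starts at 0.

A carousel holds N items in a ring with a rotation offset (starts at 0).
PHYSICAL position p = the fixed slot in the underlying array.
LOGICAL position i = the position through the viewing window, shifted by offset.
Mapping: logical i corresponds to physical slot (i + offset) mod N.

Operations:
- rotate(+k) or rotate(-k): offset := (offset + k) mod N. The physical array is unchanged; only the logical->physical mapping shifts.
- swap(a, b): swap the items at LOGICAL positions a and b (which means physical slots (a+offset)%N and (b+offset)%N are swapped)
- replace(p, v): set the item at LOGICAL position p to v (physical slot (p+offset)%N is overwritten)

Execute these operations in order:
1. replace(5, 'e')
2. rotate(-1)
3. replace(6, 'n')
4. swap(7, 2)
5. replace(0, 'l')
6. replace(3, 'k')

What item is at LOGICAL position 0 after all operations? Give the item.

After op 1 (replace(5, 'e')): offset=0, physical=[A,B,C,D,E,e,G,H], logical=[A,B,C,D,E,e,G,H]
After op 2 (rotate(-1)): offset=7, physical=[A,B,C,D,E,e,G,H], logical=[H,A,B,C,D,E,e,G]
After op 3 (replace(6, 'n')): offset=7, physical=[A,B,C,D,E,n,G,H], logical=[H,A,B,C,D,E,n,G]
After op 4 (swap(7, 2)): offset=7, physical=[A,G,C,D,E,n,B,H], logical=[H,A,G,C,D,E,n,B]
After op 5 (replace(0, 'l')): offset=7, physical=[A,G,C,D,E,n,B,l], logical=[l,A,G,C,D,E,n,B]
After op 6 (replace(3, 'k')): offset=7, physical=[A,G,k,D,E,n,B,l], logical=[l,A,G,k,D,E,n,B]

Answer: l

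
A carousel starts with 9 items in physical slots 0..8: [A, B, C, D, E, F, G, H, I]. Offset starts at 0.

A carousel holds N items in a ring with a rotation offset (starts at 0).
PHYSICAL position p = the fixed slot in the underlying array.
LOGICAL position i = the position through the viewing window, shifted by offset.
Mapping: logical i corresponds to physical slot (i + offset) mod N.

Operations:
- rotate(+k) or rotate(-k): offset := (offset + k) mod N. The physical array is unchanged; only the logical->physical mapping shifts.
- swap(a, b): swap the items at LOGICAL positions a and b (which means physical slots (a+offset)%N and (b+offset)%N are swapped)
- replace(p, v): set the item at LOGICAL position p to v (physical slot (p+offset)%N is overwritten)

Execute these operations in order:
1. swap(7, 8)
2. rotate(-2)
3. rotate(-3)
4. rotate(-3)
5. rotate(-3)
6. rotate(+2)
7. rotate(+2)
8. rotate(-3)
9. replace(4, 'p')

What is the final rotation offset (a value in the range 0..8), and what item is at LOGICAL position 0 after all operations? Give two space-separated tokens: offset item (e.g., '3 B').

After op 1 (swap(7, 8)): offset=0, physical=[A,B,C,D,E,F,G,I,H], logical=[A,B,C,D,E,F,G,I,H]
After op 2 (rotate(-2)): offset=7, physical=[A,B,C,D,E,F,G,I,H], logical=[I,H,A,B,C,D,E,F,G]
After op 3 (rotate(-3)): offset=4, physical=[A,B,C,D,E,F,G,I,H], logical=[E,F,G,I,H,A,B,C,D]
After op 4 (rotate(-3)): offset=1, physical=[A,B,C,D,E,F,G,I,H], logical=[B,C,D,E,F,G,I,H,A]
After op 5 (rotate(-3)): offset=7, physical=[A,B,C,D,E,F,G,I,H], logical=[I,H,A,B,C,D,E,F,G]
After op 6 (rotate(+2)): offset=0, physical=[A,B,C,D,E,F,G,I,H], logical=[A,B,C,D,E,F,G,I,H]
After op 7 (rotate(+2)): offset=2, physical=[A,B,C,D,E,F,G,I,H], logical=[C,D,E,F,G,I,H,A,B]
After op 8 (rotate(-3)): offset=8, physical=[A,B,C,D,E,F,G,I,H], logical=[H,A,B,C,D,E,F,G,I]
After op 9 (replace(4, 'p')): offset=8, physical=[A,B,C,p,E,F,G,I,H], logical=[H,A,B,C,p,E,F,G,I]

Answer: 8 H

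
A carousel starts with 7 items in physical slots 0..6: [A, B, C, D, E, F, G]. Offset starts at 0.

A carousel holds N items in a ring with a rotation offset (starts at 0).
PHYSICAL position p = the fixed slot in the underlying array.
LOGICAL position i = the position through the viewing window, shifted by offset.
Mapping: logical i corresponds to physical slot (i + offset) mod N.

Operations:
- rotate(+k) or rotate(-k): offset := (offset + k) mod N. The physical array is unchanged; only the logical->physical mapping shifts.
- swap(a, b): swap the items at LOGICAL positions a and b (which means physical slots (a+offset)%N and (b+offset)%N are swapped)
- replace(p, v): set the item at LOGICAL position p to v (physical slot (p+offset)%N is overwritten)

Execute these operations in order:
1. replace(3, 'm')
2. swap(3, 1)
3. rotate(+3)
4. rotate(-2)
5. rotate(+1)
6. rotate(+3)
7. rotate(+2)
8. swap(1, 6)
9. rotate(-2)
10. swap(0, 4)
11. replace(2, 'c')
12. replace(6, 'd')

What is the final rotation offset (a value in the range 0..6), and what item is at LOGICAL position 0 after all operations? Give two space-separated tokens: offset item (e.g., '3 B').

After op 1 (replace(3, 'm')): offset=0, physical=[A,B,C,m,E,F,G], logical=[A,B,C,m,E,F,G]
After op 2 (swap(3, 1)): offset=0, physical=[A,m,C,B,E,F,G], logical=[A,m,C,B,E,F,G]
After op 3 (rotate(+3)): offset=3, physical=[A,m,C,B,E,F,G], logical=[B,E,F,G,A,m,C]
After op 4 (rotate(-2)): offset=1, physical=[A,m,C,B,E,F,G], logical=[m,C,B,E,F,G,A]
After op 5 (rotate(+1)): offset=2, physical=[A,m,C,B,E,F,G], logical=[C,B,E,F,G,A,m]
After op 6 (rotate(+3)): offset=5, physical=[A,m,C,B,E,F,G], logical=[F,G,A,m,C,B,E]
After op 7 (rotate(+2)): offset=0, physical=[A,m,C,B,E,F,G], logical=[A,m,C,B,E,F,G]
After op 8 (swap(1, 6)): offset=0, physical=[A,G,C,B,E,F,m], logical=[A,G,C,B,E,F,m]
After op 9 (rotate(-2)): offset=5, physical=[A,G,C,B,E,F,m], logical=[F,m,A,G,C,B,E]
After op 10 (swap(0, 4)): offset=5, physical=[A,G,F,B,E,C,m], logical=[C,m,A,G,F,B,E]
After op 11 (replace(2, 'c')): offset=5, physical=[c,G,F,B,E,C,m], logical=[C,m,c,G,F,B,E]
After op 12 (replace(6, 'd')): offset=5, physical=[c,G,F,B,d,C,m], logical=[C,m,c,G,F,B,d]

Answer: 5 C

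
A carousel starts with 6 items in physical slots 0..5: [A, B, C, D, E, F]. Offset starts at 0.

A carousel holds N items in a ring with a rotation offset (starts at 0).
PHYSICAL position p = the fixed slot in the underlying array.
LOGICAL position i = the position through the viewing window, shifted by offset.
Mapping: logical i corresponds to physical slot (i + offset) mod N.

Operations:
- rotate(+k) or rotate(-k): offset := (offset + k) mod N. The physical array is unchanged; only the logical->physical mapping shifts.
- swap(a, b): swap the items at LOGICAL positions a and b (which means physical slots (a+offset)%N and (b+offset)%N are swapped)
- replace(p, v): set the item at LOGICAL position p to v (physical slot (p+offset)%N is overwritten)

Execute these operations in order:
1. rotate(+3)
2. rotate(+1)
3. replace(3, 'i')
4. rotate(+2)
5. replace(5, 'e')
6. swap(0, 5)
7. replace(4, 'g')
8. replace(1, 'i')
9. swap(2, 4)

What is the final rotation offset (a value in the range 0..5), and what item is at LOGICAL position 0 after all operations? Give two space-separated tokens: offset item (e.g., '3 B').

Answer: 0 e

Derivation:
After op 1 (rotate(+3)): offset=3, physical=[A,B,C,D,E,F], logical=[D,E,F,A,B,C]
After op 2 (rotate(+1)): offset=4, physical=[A,B,C,D,E,F], logical=[E,F,A,B,C,D]
After op 3 (replace(3, 'i')): offset=4, physical=[A,i,C,D,E,F], logical=[E,F,A,i,C,D]
After op 4 (rotate(+2)): offset=0, physical=[A,i,C,D,E,F], logical=[A,i,C,D,E,F]
After op 5 (replace(5, 'e')): offset=0, physical=[A,i,C,D,E,e], logical=[A,i,C,D,E,e]
After op 6 (swap(0, 5)): offset=0, physical=[e,i,C,D,E,A], logical=[e,i,C,D,E,A]
After op 7 (replace(4, 'g')): offset=0, physical=[e,i,C,D,g,A], logical=[e,i,C,D,g,A]
After op 8 (replace(1, 'i')): offset=0, physical=[e,i,C,D,g,A], logical=[e,i,C,D,g,A]
After op 9 (swap(2, 4)): offset=0, physical=[e,i,g,D,C,A], logical=[e,i,g,D,C,A]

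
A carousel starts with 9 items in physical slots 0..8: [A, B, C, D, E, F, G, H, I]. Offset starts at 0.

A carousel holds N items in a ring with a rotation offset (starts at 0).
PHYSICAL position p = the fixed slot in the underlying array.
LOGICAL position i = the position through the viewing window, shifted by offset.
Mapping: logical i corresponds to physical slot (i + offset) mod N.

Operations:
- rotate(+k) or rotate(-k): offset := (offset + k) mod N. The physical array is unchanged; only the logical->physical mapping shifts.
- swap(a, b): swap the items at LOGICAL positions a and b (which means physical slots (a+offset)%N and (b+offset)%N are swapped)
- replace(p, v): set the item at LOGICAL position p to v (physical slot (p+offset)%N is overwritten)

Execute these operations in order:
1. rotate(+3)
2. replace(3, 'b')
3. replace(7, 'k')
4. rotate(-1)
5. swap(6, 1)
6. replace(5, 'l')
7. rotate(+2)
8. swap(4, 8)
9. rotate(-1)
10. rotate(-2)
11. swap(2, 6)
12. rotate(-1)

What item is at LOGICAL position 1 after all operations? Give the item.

Answer: k

Derivation:
After op 1 (rotate(+3)): offset=3, physical=[A,B,C,D,E,F,G,H,I], logical=[D,E,F,G,H,I,A,B,C]
After op 2 (replace(3, 'b')): offset=3, physical=[A,B,C,D,E,F,b,H,I], logical=[D,E,F,b,H,I,A,B,C]
After op 3 (replace(7, 'k')): offset=3, physical=[A,k,C,D,E,F,b,H,I], logical=[D,E,F,b,H,I,A,k,C]
After op 4 (rotate(-1)): offset=2, physical=[A,k,C,D,E,F,b,H,I], logical=[C,D,E,F,b,H,I,A,k]
After op 5 (swap(6, 1)): offset=2, physical=[A,k,C,I,E,F,b,H,D], logical=[C,I,E,F,b,H,D,A,k]
After op 6 (replace(5, 'l')): offset=2, physical=[A,k,C,I,E,F,b,l,D], logical=[C,I,E,F,b,l,D,A,k]
After op 7 (rotate(+2)): offset=4, physical=[A,k,C,I,E,F,b,l,D], logical=[E,F,b,l,D,A,k,C,I]
After op 8 (swap(4, 8)): offset=4, physical=[A,k,C,D,E,F,b,l,I], logical=[E,F,b,l,I,A,k,C,D]
After op 9 (rotate(-1)): offset=3, physical=[A,k,C,D,E,F,b,l,I], logical=[D,E,F,b,l,I,A,k,C]
After op 10 (rotate(-2)): offset=1, physical=[A,k,C,D,E,F,b,l,I], logical=[k,C,D,E,F,b,l,I,A]
After op 11 (swap(2, 6)): offset=1, physical=[A,k,C,l,E,F,b,D,I], logical=[k,C,l,E,F,b,D,I,A]
After op 12 (rotate(-1)): offset=0, physical=[A,k,C,l,E,F,b,D,I], logical=[A,k,C,l,E,F,b,D,I]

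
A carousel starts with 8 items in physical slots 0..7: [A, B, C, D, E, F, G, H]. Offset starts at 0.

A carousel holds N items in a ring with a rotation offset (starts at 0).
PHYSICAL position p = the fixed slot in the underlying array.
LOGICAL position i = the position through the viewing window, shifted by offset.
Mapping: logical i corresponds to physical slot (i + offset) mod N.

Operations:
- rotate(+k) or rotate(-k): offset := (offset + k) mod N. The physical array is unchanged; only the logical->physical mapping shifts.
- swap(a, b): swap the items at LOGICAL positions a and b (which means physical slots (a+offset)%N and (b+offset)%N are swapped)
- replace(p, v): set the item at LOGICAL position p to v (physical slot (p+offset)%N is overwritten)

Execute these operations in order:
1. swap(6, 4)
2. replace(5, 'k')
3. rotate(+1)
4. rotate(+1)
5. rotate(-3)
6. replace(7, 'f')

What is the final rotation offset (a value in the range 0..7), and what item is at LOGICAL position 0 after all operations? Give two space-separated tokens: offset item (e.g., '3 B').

Answer: 7 H

Derivation:
After op 1 (swap(6, 4)): offset=0, physical=[A,B,C,D,G,F,E,H], logical=[A,B,C,D,G,F,E,H]
After op 2 (replace(5, 'k')): offset=0, physical=[A,B,C,D,G,k,E,H], logical=[A,B,C,D,G,k,E,H]
After op 3 (rotate(+1)): offset=1, physical=[A,B,C,D,G,k,E,H], logical=[B,C,D,G,k,E,H,A]
After op 4 (rotate(+1)): offset=2, physical=[A,B,C,D,G,k,E,H], logical=[C,D,G,k,E,H,A,B]
After op 5 (rotate(-3)): offset=7, physical=[A,B,C,D,G,k,E,H], logical=[H,A,B,C,D,G,k,E]
After op 6 (replace(7, 'f')): offset=7, physical=[A,B,C,D,G,k,f,H], logical=[H,A,B,C,D,G,k,f]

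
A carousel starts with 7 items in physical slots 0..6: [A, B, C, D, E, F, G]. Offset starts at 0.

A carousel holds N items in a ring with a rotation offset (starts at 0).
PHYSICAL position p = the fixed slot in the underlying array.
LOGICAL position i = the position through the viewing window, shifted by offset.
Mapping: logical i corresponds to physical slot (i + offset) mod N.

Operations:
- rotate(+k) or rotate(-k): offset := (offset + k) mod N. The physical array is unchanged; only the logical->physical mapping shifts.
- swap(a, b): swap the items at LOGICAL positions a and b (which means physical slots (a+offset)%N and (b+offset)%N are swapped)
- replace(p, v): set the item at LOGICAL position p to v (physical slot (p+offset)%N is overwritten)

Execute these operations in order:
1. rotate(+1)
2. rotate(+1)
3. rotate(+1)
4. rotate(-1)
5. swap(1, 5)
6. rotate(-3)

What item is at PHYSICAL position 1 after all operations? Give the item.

Answer: B

Derivation:
After op 1 (rotate(+1)): offset=1, physical=[A,B,C,D,E,F,G], logical=[B,C,D,E,F,G,A]
After op 2 (rotate(+1)): offset=2, physical=[A,B,C,D,E,F,G], logical=[C,D,E,F,G,A,B]
After op 3 (rotate(+1)): offset=3, physical=[A,B,C,D,E,F,G], logical=[D,E,F,G,A,B,C]
After op 4 (rotate(-1)): offset=2, physical=[A,B,C,D,E,F,G], logical=[C,D,E,F,G,A,B]
After op 5 (swap(1, 5)): offset=2, physical=[D,B,C,A,E,F,G], logical=[C,A,E,F,G,D,B]
After op 6 (rotate(-3)): offset=6, physical=[D,B,C,A,E,F,G], logical=[G,D,B,C,A,E,F]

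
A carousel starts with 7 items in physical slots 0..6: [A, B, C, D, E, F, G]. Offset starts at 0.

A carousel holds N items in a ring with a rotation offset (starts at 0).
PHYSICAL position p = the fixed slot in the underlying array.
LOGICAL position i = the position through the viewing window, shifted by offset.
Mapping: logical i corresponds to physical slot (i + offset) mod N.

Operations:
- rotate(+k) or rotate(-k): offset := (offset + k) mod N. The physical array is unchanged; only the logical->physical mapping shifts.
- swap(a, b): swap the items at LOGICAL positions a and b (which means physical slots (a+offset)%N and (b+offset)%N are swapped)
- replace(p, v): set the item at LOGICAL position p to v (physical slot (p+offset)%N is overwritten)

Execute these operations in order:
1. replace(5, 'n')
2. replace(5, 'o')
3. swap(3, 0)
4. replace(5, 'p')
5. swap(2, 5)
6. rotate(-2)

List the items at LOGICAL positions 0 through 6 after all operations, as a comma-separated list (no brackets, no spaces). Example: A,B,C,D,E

Answer: C,G,D,B,p,A,E

Derivation:
After op 1 (replace(5, 'n')): offset=0, physical=[A,B,C,D,E,n,G], logical=[A,B,C,D,E,n,G]
After op 2 (replace(5, 'o')): offset=0, physical=[A,B,C,D,E,o,G], logical=[A,B,C,D,E,o,G]
After op 3 (swap(3, 0)): offset=0, physical=[D,B,C,A,E,o,G], logical=[D,B,C,A,E,o,G]
After op 4 (replace(5, 'p')): offset=0, physical=[D,B,C,A,E,p,G], logical=[D,B,C,A,E,p,G]
After op 5 (swap(2, 5)): offset=0, physical=[D,B,p,A,E,C,G], logical=[D,B,p,A,E,C,G]
After op 6 (rotate(-2)): offset=5, physical=[D,B,p,A,E,C,G], logical=[C,G,D,B,p,A,E]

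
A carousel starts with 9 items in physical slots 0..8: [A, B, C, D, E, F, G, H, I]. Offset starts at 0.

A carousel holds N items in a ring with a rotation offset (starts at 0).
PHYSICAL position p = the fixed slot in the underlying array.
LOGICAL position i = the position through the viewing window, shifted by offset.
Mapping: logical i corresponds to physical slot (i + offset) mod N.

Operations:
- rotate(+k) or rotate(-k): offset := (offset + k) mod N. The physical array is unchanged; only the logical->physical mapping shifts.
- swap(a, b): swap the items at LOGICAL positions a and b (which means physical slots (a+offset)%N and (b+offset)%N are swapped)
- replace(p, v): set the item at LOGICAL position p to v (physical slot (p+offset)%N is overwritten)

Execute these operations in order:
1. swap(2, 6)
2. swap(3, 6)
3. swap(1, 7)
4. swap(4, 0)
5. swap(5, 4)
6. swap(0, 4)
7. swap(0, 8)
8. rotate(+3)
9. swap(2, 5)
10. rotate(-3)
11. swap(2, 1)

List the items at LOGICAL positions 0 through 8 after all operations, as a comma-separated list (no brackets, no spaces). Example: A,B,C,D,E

Answer: I,G,H,C,E,F,D,B,A

Derivation:
After op 1 (swap(2, 6)): offset=0, physical=[A,B,G,D,E,F,C,H,I], logical=[A,B,G,D,E,F,C,H,I]
After op 2 (swap(3, 6)): offset=0, physical=[A,B,G,C,E,F,D,H,I], logical=[A,B,G,C,E,F,D,H,I]
After op 3 (swap(1, 7)): offset=0, physical=[A,H,G,C,E,F,D,B,I], logical=[A,H,G,C,E,F,D,B,I]
After op 4 (swap(4, 0)): offset=0, physical=[E,H,G,C,A,F,D,B,I], logical=[E,H,G,C,A,F,D,B,I]
After op 5 (swap(5, 4)): offset=0, physical=[E,H,G,C,F,A,D,B,I], logical=[E,H,G,C,F,A,D,B,I]
After op 6 (swap(0, 4)): offset=0, physical=[F,H,G,C,E,A,D,B,I], logical=[F,H,G,C,E,A,D,B,I]
After op 7 (swap(0, 8)): offset=0, physical=[I,H,G,C,E,A,D,B,F], logical=[I,H,G,C,E,A,D,B,F]
After op 8 (rotate(+3)): offset=3, physical=[I,H,G,C,E,A,D,B,F], logical=[C,E,A,D,B,F,I,H,G]
After op 9 (swap(2, 5)): offset=3, physical=[I,H,G,C,E,F,D,B,A], logical=[C,E,F,D,B,A,I,H,G]
After op 10 (rotate(-3)): offset=0, physical=[I,H,G,C,E,F,D,B,A], logical=[I,H,G,C,E,F,D,B,A]
After op 11 (swap(2, 1)): offset=0, physical=[I,G,H,C,E,F,D,B,A], logical=[I,G,H,C,E,F,D,B,A]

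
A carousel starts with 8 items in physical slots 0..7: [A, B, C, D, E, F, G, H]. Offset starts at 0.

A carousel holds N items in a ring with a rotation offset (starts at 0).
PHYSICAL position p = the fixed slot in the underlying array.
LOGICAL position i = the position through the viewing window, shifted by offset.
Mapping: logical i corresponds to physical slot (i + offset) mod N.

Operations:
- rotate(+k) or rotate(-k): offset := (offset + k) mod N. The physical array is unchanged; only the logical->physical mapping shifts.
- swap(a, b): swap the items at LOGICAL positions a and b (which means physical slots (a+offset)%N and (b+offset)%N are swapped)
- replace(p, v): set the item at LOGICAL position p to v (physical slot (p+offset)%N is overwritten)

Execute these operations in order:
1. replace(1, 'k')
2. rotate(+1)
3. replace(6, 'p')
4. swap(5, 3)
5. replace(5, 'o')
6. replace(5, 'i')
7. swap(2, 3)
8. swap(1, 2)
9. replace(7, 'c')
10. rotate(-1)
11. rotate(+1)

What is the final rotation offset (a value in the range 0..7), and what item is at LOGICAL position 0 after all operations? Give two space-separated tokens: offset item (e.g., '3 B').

After op 1 (replace(1, 'k')): offset=0, physical=[A,k,C,D,E,F,G,H], logical=[A,k,C,D,E,F,G,H]
After op 2 (rotate(+1)): offset=1, physical=[A,k,C,D,E,F,G,H], logical=[k,C,D,E,F,G,H,A]
After op 3 (replace(6, 'p')): offset=1, physical=[A,k,C,D,E,F,G,p], logical=[k,C,D,E,F,G,p,A]
After op 4 (swap(5, 3)): offset=1, physical=[A,k,C,D,G,F,E,p], logical=[k,C,D,G,F,E,p,A]
After op 5 (replace(5, 'o')): offset=1, physical=[A,k,C,D,G,F,o,p], logical=[k,C,D,G,F,o,p,A]
After op 6 (replace(5, 'i')): offset=1, physical=[A,k,C,D,G,F,i,p], logical=[k,C,D,G,F,i,p,A]
After op 7 (swap(2, 3)): offset=1, physical=[A,k,C,G,D,F,i,p], logical=[k,C,G,D,F,i,p,A]
After op 8 (swap(1, 2)): offset=1, physical=[A,k,G,C,D,F,i,p], logical=[k,G,C,D,F,i,p,A]
After op 9 (replace(7, 'c')): offset=1, physical=[c,k,G,C,D,F,i,p], logical=[k,G,C,D,F,i,p,c]
After op 10 (rotate(-1)): offset=0, physical=[c,k,G,C,D,F,i,p], logical=[c,k,G,C,D,F,i,p]
After op 11 (rotate(+1)): offset=1, physical=[c,k,G,C,D,F,i,p], logical=[k,G,C,D,F,i,p,c]

Answer: 1 k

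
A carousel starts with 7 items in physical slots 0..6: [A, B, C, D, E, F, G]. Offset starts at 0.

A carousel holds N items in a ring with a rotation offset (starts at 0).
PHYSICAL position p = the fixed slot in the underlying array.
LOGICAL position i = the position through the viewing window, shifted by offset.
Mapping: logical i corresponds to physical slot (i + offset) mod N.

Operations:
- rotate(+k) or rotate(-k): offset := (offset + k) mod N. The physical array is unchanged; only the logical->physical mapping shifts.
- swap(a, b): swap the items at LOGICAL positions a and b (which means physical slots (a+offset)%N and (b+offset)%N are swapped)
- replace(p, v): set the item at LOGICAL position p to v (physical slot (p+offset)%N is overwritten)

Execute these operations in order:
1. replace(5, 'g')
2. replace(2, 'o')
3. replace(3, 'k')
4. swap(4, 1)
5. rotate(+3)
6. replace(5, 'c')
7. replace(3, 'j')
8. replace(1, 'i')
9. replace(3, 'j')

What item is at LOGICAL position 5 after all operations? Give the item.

Answer: c

Derivation:
After op 1 (replace(5, 'g')): offset=0, physical=[A,B,C,D,E,g,G], logical=[A,B,C,D,E,g,G]
After op 2 (replace(2, 'o')): offset=0, physical=[A,B,o,D,E,g,G], logical=[A,B,o,D,E,g,G]
After op 3 (replace(3, 'k')): offset=0, physical=[A,B,o,k,E,g,G], logical=[A,B,o,k,E,g,G]
After op 4 (swap(4, 1)): offset=0, physical=[A,E,o,k,B,g,G], logical=[A,E,o,k,B,g,G]
After op 5 (rotate(+3)): offset=3, physical=[A,E,o,k,B,g,G], logical=[k,B,g,G,A,E,o]
After op 6 (replace(5, 'c')): offset=3, physical=[A,c,o,k,B,g,G], logical=[k,B,g,G,A,c,o]
After op 7 (replace(3, 'j')): offset=3, physical=[A,c,o,k,B,g,j], logical=[k,B,g,j,A,c,o]
After op 8 (replace(1, 'i')): offset=3, physical=[A,c,o,k,i,g,j], logical=[k,i,g,j,A,c,o]
After op 9 (replace(3, 'j')): offset=3, physical=[A,c,o,k,i,g,j], logical=[k,i,g,j,A,c,o]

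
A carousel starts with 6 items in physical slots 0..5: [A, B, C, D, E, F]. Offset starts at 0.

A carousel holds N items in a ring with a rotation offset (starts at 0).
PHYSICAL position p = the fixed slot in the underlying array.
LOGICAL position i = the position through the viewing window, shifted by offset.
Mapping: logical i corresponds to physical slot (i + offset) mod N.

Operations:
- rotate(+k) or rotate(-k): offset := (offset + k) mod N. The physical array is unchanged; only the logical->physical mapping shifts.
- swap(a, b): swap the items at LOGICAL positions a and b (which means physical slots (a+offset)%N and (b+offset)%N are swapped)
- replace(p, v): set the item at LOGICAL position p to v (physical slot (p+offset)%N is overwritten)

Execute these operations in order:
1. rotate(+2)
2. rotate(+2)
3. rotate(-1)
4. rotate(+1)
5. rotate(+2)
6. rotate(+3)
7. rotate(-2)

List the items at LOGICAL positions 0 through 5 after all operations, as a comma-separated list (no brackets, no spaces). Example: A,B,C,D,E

Answer: B,C,D,E,F,A

Derivation:
After op 1 (rotate(+2)): offset=2, physical=[A,B,C,D,E,F], logical=[C,D,E,F,A,B]
After op 2 (rotate(+2)): offset=4, physical=[A,B,C,D,E,F], logical=[E,F,A,B,C,D]
After op 3 (rotate(-1)): offset=3, physical=[A,B,C,D,E,F], logical=[D,E,F,A,B,C]
After op 4 (rotate(+1)): offset=4, physical=[A,B,C,D,E,F], logical=[E,F,A,B,C,D]
After op 5 (rotate(+2)): offset=0, physical=[A,B,C,D,E,F], logical=[A,B,C,D,E,F]
After op 6 (rotate(+3)): offset=3, physical=[A,B,C,D,E,F], logical=[D,E,F,A,B,C]
After op 7 (rotate(-2)): offset=1, physical=[A,B,C,D,E,F], logical=[B,C,D,E,F,A]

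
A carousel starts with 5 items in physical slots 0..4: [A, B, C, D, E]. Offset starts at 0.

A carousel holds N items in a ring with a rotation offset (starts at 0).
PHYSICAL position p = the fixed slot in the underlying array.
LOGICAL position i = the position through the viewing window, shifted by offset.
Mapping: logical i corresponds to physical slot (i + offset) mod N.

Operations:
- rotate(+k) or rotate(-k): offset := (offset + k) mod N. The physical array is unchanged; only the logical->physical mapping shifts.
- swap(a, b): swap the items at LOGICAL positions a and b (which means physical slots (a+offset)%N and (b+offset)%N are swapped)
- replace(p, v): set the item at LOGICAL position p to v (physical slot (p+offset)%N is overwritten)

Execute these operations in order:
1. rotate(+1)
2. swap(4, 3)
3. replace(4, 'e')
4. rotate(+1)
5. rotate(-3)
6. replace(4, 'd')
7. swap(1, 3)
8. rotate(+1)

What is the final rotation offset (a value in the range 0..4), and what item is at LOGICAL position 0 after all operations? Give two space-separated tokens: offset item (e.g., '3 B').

After op 1 (rotate(+1)): offset=1, physical=[A,B,C,D,E], logical=[B,C,D,E,A]
After op 2 (swap(4, 3)): offset=1, physical=[E,B,C,D,A], logical=[B,C,D,A,E]
After op 3 (replace(4, 'e')): offset=1, physical=[e,B,C,D,A], logical=[B,C,D,A,e]
After op 4 (rotate(+1)): offset=2, physical=[e,B,C,D,A], logical=[C,D,A,e,B]
After op 5 (rotate(-3)): offset=4, physical=[e,B,C,D,A], logical=[A,e,B,C,D]
After op 6 (replace(4, 'd')): offset=4, physical=[e,B,C,d,A], logical=[A,e,B,C,d]
After op 7 (swap(1, 3)): offset=4, physical=[C,B,e,d,A], logical=[A,C,B,e,d]
After op 8 (rotate(+1)): offset=0, physical=[C,B,e,d,A], logical=[C,B,e,d,A]

Answer: 0 C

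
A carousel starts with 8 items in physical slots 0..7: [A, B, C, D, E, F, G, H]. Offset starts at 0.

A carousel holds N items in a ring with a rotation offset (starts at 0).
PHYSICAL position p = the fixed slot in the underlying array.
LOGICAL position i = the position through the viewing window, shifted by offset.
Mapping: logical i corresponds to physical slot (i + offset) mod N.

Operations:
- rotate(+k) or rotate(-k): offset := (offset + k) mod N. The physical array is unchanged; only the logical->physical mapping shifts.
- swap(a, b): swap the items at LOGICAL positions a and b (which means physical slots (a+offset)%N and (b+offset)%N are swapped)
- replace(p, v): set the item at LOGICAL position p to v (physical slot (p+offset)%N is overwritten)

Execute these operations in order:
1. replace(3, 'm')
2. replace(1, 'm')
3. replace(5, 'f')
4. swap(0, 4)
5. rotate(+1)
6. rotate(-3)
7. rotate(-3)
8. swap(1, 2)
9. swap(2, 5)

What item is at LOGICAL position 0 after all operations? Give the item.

Answer: m

Derivation:
After op 1 (replace(3, 'm')): offset=0, physical=[A,B,C,m,E,F,G,H], logical=[A,B,C,m,E,F,G,H]
After op 2 (replace(1, 'm')): offset=0, physical=[A,m,C,m,E,F,G,H], logical=[A,m,C,m,E,F,G,H]
After op 3 (replace(5, 'f')): offset=0, physical=[A,m,C,m,E,f,G,H], logical=[A,m,C,m,E,f,G,H]
After op 4 (swap(0, 4)): offset=0, physical=[E,m,C,m,A,f,G,H], logical=[E,m,C,m,A,f,G,H]
After op 5 (rotate(+1)): offset=1, physical=[E,m,C,m,A,f,G,H], logical=[m,C,m,A,f,G,H,E]
After op 6 (rotate(-3)): offset=6, physical=[E,m,C,m,A,f,G,H], logical=[G,H,E,m,C,m,A,f]
After op 7 (rotate(-3)): offset=3, physical=[E,m,C,m,A,f,G,H], logical=[m,A,f,G,H,E,m,C]
After op 8 (swap(1, 2)): offset=3, physical=[E,m,C,m,f,A,G,H], logical=[m,f,A,G,H,E,m,C]
After op 9 (swap(2, 5)): offset=3, physical=[A,m,C,m,f,E,G,H], logical=[m,f,E,G,H,A,m,C]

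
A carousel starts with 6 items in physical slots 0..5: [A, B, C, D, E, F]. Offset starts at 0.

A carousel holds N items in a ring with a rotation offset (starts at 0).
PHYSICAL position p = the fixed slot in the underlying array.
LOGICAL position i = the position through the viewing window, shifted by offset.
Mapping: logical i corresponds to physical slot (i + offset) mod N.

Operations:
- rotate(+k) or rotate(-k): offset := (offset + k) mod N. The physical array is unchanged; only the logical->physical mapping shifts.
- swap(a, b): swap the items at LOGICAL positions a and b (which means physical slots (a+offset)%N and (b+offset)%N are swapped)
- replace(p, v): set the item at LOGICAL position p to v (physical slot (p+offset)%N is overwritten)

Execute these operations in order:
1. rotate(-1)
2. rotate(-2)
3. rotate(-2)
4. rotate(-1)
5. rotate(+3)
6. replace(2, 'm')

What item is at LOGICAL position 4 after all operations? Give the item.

After op 1 (rotate(-1)): offset=5, physical=[A,B,C,D,E,F], logical=[F,A,B,C,D,E]
After op 2 (rotate(-2)): offset=3, physical=[A,B,C,D,E,F], logical=[D,E,F,A,B,C]
After op 3 (rotate(-2)): offset=1, physical=[A,B,C,D,E,F], logical=[B,C,D,E,F,A]
After op 4 (rotate(-1)): offset=0, physical=[A,B,C,D,E,F], logical=[A,B,C,D,E,F]
After op 5 (rotate(+3)): offset=3, physical=[A,B,C,D,E,F], logical=[D,E,F,A,B,C]
After op 6 (replace(2, 'm')): offset=3, physical=[A,B,C,D,E,m], logical=[D,E,m,A,B,C]

Answer: B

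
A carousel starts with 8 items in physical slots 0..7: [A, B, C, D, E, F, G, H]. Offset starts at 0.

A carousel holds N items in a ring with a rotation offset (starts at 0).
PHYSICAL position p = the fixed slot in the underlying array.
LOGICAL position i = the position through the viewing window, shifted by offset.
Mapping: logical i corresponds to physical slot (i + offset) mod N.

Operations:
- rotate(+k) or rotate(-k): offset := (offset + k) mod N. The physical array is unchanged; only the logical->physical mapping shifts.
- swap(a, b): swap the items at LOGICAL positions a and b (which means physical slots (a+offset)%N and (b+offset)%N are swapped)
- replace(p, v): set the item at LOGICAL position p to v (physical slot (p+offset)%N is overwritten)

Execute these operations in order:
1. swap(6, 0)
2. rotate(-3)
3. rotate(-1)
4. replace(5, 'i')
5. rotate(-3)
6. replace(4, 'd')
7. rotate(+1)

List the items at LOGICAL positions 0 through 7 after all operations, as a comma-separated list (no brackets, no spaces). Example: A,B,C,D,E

Answer: C,D,E,d,A,H,G,i

Derivation:
After op 1 (swap(6, 0)): offset=0, physical=[G,B,C,D,E,F,A,H], logical=[G,B,C,D,E,F,A,H]
After op 2 (rotate(-3)): offset=5, physical=[G,B,C,D,E,F,A,H], logical=[F,A,H,G,B,C,D,E]
After op 3 (rotate(-1)): offset=4, physical=[G,B,C,D,E,F,A,H], logical=[E,F,A,H,G,B,C,D]
After op 4 (replace(5, 'i')): offset=4, physical=[G,i,C,D,E,F,A,H], logical=[E,F,A,H,G,i,C,D]
After op 5 (rotate(-3)): offset=1, physical=[G,i,C,D,E,F,A,H], logical=[i,C,D,E,F,A,H,G]
After op 6 (replace(4, 'd')): offset=1, physical=[G,i,C,D,E,d,A,H], logical=[i,C,D,E,d,A,H,G]
After op 7 (rotate(+1)): offset=2, physical=[G,i,C,D,E,d,A,H], logical=[C,D,E,d,A,H,G,i]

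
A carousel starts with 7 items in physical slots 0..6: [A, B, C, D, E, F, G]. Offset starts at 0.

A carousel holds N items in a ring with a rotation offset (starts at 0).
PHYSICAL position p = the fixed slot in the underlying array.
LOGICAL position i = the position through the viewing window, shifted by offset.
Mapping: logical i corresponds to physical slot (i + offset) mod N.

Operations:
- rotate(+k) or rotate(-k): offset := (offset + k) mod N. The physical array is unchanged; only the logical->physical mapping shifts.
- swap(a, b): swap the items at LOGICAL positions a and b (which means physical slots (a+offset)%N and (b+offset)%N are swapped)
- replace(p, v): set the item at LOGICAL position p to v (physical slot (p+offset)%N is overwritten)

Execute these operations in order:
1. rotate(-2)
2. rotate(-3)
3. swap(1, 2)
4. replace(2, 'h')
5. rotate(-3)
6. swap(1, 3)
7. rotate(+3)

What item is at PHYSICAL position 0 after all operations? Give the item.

After op 1 (rotate(-2)): offset=5, physical=[A,B,C,D,E,F,G], logical=[F,G,A,B,C,D,E]
After op 2 (rotate(-3)): offset=2, physical=[A,B,C,D,E,F,G], logical=[C,D,E,F,G,A,B]
After op 3 (swap(1, 2)): offset=2, physical=[A,B,C,E,D,F,G], logical=[C,E,D,F,G,A,B]
After op 4 (replace(2, 'h')): offset=2, physical=[A,B,C,E,h,F,G], logical=[C,E,h,F,G,A,B]
After op 5 (rotate(-3)): offset=6, physical=[A,B,C,E,h,F,G], logical=[G,A,B,C,E,h,F]
After op 6 (swap(1, 3)): offset=6, physical=[C,B,A,E,h,F,G], logical=[G,C,B,A,E,h,F]
After op 7 (rotate(+3)): offset=2, physical=[C,B,A,E,h,F,G], logical=[A,E,h,F,G,C,B]

Answer: C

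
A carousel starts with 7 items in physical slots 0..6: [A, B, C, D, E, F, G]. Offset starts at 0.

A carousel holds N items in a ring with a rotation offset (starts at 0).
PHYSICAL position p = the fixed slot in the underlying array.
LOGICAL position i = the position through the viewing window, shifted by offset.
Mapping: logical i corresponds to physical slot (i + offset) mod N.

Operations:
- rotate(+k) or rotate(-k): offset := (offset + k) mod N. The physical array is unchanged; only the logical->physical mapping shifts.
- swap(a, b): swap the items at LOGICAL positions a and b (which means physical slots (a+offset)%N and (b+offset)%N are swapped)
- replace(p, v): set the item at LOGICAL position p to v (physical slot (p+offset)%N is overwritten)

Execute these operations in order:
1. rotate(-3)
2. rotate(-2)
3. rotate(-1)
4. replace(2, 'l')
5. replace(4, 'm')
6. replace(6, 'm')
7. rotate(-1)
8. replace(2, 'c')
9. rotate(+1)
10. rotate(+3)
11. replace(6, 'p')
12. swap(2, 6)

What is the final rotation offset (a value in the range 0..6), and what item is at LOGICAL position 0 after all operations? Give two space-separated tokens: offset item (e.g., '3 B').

Answer: 4 E

Derivation:
After op 1 (rotate(-3)): offset=4, physical=[A,B,C,D,E,F,G], logical=[E,F,G,A,B,C,D]
After op 2 (rotate(-2)): offset=2, physical=[A,B,C,D,E,F,G], logical=[C,D,E,F,G,A,B]
After op 3 (rotate(-1)): offset=1, physical=[A,B,C,D,E,F,G], logical=[B,C,D,E,F,G,A]
After op 4 (replace(2, 'l')): offset=1, physical=[A,B,C,l,E,F,G], logical=[B,C,l,E,F,G,A]
After op 5 (replace(4, 'm')): offset=1, physical=[A,B,C,l,E,m,G], logical=[B,C,l,E,m,G,A]
After op 6 (replace(6, 'm')): offset=1, physical=[m,B,C,l,E,m,G], logical=[B,C,l,E,m,G,m]
After op 7 (rotate(-1)): offset=0, physical=[m,B,C,l,E,m,G], logical=[m,B,C,l,E,m,G]
After op 8 (replace(2, 'c')): offset=0, physical=[m,B,c,l,E,m,G], logical=[m,B,c,l,E,m,G]
After op 9 (rotate(+1)): offset=1, physical=[m,B,c,l,E,m,G], logical=[B,c,l,E,m,G,m]
After op 10 (rotate(+3)): offset=4, physical=[m,B,c,l,E,m,G], logical=[E,m,G,m,B,c,l]
After op 11 (replace(6, 'p')): offset=4, physical=[m,B,c,p,E,m,G], logical=[E,m,G,m,B,c,p]
After op 12 (swap(2, 6)): offset=4, physical=[m,B,c,G,E,m,p], logical=[E,m,p,m,B,c,G]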